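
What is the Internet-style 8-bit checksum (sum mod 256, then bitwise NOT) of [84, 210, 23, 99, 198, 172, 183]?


Sum = 969 mod 256 = 201
Complement = 54

54


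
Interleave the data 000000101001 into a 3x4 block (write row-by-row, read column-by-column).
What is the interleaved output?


Matrix:
  0000
  0010
  1001
Read columns: 001000010001

001000010001


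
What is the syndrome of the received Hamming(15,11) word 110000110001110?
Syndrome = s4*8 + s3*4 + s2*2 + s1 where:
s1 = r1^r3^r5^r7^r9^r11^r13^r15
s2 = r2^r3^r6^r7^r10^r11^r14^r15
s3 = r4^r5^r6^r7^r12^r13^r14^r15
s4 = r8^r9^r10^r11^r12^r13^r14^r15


s1=1, s2=1, s3=0, s4=0

Syndrome = 3 (error at position 3)


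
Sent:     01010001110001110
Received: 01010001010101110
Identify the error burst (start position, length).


XOR: 00000000100100000

Burst at position 8, length 4


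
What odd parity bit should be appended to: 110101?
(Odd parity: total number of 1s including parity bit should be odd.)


Number of 1s in data: 4
Parity bit: 1

1


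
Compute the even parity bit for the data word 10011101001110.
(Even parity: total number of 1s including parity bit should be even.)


Number of 1s in data: 8
Parity bit: 0

0


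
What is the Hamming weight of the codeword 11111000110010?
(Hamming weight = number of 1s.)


Counting 1s in 11111000110010

8


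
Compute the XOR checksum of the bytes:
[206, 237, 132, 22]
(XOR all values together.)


XOR chain: 206 ^ 237 ^ 132 ^ 22 = 177

177


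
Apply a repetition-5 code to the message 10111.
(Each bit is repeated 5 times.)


Each bit -> 5 copies

1111100000111111111111111


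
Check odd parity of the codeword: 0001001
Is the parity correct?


Number of 1s: 2

No, parity error (2 ones)


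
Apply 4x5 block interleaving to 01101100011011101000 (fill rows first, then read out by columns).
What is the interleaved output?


Matrix:
  01101
  10001
  10111
  01000
Read columns: 01101001101000101110

01101001101000101110


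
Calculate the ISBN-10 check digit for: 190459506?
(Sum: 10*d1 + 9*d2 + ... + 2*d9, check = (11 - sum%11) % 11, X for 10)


Weighted sum: 226
226 mod 11 = 6

Check digit: 5


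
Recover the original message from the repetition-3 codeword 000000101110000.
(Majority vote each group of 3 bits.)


Groups: 000, 000, 101, 110, 000
Majority votes: 00110

00110


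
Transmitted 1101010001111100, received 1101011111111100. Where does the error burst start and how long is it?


XOR: 0000001110000000

Burst at position 6, length 3


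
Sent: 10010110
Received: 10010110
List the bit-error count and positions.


XOR: 00000000

0 errors (received matches sent)


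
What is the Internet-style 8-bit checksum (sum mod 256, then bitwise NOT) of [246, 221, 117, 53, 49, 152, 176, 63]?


Sum = 1077 mod 256 = 53
Complement = 202

202


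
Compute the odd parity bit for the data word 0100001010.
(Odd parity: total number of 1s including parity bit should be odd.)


Number of 1s in data: 3
Parity bit: 0

0


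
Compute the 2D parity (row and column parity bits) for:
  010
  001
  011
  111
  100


Row parities: 11011
Column parities: 011

Row P: 11011, Col P: 011, Corner: 0


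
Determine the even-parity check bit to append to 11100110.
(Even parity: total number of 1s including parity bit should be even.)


Number of 1s in data: 5
Parity bit: 1

1


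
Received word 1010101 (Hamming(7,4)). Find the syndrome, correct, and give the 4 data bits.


Syndrome = 0: no error detected

Data: 1101 (no errors)


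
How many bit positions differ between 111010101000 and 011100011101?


XOR: 100110110101
Count of 1s: 7

7


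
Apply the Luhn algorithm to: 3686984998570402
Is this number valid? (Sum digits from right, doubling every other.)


Luhn sum = 90
90 mod 10 = 0

Valid (Luhn sum mod 10 = 0)


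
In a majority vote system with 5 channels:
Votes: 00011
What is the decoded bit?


Ones: 2 out of 5
Threshold: 3

0 (2/5 voted 1)


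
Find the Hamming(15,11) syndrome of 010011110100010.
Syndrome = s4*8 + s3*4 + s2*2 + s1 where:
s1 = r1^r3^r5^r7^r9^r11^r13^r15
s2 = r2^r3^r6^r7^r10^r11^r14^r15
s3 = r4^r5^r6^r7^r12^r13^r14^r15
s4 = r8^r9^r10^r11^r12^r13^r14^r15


s1=0, s2=1, s3=0, s4=1

Syndrome = 10 (error at position 10)


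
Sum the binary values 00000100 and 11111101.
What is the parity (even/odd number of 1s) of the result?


00000100 = 4
11111101 = 253
Sum = 257 = 100000001
1s count = 2

even parity (2 ones in 100000001)


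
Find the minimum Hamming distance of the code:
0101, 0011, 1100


Comparing all pairs, minimum distance: 2
Can detect 1 errors, correct 0 errors

2


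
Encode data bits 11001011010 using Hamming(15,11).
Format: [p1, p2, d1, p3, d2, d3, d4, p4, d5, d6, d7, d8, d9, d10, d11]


Parity bits: p1=0, p2=1, p3=1, p4=0

011110001011010


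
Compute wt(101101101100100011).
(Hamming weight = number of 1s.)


Counting 1s in 101101101100100011

10


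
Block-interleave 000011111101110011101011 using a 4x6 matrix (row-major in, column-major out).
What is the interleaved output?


Matrix:
  000011
  111101
  110011
  101011
Read columns: 011101100101010010111111

011101100101010010111111


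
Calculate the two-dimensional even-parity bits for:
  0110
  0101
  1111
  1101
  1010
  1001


Row parities: 000100
Column parities: 0010

Row P: 000100, Col P: 0010, Corner: 1


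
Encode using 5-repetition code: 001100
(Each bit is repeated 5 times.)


Each bit -> 5 copies

000000000011111111110000000000


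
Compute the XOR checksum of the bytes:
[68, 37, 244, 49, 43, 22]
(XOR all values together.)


XOR chain: 68 ^ 37 ^ 244 ^ 49 ^ 43 ^ 22 = 153

153


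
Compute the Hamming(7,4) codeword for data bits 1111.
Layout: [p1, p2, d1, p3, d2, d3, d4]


Parity bits: p1=1, p2=1, p3=1

1111111


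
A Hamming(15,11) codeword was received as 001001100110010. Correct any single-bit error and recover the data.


Syndrome = 13: error at position 13

Data: 10110110110 (corrected bit 13)


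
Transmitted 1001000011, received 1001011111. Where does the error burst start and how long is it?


XOR: 0000011100

Burst at position 5, length 3


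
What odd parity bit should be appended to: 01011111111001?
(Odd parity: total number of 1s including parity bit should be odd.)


Number of 1s in data: 10
Parity bit: 1

1


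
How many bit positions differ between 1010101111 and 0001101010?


XOR: 1011000101
Count of 1s: 5

5


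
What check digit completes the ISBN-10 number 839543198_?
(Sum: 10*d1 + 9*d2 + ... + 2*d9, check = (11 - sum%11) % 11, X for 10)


Weighted sum: 300
300 mod 11 = 3

Check digit: 8


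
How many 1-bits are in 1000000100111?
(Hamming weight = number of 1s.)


Counting 1s in 1000000100111

5


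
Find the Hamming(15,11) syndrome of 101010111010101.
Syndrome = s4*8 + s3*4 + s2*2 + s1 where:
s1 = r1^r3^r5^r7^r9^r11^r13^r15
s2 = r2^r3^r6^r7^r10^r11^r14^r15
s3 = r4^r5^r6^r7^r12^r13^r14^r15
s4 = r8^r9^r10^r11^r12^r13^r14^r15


s1=0, s2=0, s3=0, s4=1

Syndrome = 8 (error at position 8)


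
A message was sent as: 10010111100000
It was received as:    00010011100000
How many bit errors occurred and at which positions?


XOR: 10000100000000

2 error(s) at position(s): 0, 5


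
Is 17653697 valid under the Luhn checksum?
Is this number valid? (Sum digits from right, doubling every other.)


Luhn sum = 45
45 mod 10 = 5

Invalid (Luhn sum mod 10 = 5)


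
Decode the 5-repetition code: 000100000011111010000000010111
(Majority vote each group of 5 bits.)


Groups: 00010, 00000, 11111, 01000, 00000, 10111
Majority votes: 001001

001001


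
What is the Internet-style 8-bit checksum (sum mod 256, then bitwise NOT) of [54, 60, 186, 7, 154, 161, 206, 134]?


Sum = 962 mod 256 = 194
Complement = 61

61


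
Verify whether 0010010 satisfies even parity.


Number of 1s: 2

Yes, parity is correct (2 ones)


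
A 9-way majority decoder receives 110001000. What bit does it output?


Ones: 3 out of 9
Threshold: 5

0 (3/9 voted 1)


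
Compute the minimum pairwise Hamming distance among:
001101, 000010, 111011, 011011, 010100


Comparing all pairs, minimum distance: 1
Can detect 0 errors, correct 0 errors

1


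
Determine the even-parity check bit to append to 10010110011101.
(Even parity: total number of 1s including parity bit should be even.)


Number of 1s in data: 8
Parity bit: 0

0


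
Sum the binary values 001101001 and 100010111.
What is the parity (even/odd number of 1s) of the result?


001101001 = 105
100010111 = 279
Sum = 384 = 110000000
1s count = 2

even parity (2 ones in 110000000)


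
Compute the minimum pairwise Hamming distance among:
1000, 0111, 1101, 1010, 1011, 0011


Comparing all pairs, minimum distance: 1
Can detect 0 errors, correct 0 errors

1


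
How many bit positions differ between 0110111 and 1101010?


XOR: 1011101
Count of 1s: 5

5


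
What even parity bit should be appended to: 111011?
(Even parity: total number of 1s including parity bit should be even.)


Number of 1s in data: 5
Parity bit: 1

1


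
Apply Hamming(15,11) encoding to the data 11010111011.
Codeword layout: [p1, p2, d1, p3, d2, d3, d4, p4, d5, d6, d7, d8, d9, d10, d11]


Parity bits: p1=1, p2=0, p3=1, p4=1

101110110111011


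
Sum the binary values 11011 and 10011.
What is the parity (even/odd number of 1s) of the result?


11011 = 27
10011 = 19
Sum = 46 = 101110
1s count = 4

even parity (4 ones in 101110)


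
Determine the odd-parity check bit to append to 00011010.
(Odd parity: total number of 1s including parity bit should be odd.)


Number of 1s in data: 3
Parity bit: 0

0


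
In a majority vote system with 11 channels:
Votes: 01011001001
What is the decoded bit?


Ones: 5 out of 11
Threshold: 6

0 (5/11 voted 1)


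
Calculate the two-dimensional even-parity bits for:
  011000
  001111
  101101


Row parities: 000
Column parities: 111010

Row P: 000, Col P: 111010, Corner: 0


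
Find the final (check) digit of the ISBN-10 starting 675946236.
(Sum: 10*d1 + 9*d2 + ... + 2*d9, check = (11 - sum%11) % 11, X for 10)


Weighted sum: 309
309 mod 11 = 1

Check digit: X


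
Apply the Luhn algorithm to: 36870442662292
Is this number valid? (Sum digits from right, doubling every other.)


Luhn sum = 66
66 mod 10 = 6

Invalid (Luhn sum mod 10 = 6)


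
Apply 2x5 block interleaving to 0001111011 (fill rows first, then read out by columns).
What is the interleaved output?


Matrix:
  00011
  11011
Read columns: 0101001111

0101001111


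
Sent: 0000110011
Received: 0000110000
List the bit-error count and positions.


XOR: 0000000011

2 error(s) at position(s): 8, 9


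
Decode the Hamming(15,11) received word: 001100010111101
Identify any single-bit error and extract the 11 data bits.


Syndrome = 0: no error detected

Data: 10000111101 (no errors)


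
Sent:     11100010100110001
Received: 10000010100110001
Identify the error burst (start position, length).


XOR: 01100000000000000

Burst at position 1, length 2


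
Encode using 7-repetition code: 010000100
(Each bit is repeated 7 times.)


Each bit -> 7 copies

000000011111110000000000000000000000000000111111100000000000000


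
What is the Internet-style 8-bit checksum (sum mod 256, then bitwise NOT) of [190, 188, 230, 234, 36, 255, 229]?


Sum = 1362 mod 256 = 82
Complement = 173

173


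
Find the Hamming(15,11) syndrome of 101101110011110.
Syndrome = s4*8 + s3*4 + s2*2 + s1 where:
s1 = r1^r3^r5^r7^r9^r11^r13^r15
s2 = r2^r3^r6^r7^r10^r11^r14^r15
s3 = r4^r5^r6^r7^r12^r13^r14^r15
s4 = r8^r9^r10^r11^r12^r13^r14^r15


s1=1, s2=1, s3=0, s4=1

Syndrome = 11 (error at position 11)


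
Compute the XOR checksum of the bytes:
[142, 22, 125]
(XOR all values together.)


XOR chain: 142 ^ 22 ^ 125 = 229

229


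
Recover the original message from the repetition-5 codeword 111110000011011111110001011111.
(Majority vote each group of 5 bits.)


Groups: 11111, 00000, 11011, 11111, 00010, 11111
Majority votes: 101101

101101


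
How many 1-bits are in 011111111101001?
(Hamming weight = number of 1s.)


Counting 1s in 011111111101001

11


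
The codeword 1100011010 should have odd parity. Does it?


Number of 1s: 5

Yes, parity is correct (5 ones)


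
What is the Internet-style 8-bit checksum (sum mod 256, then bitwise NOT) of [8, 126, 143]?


Sum = 277 mod 256 = 21
Complement = 234

234


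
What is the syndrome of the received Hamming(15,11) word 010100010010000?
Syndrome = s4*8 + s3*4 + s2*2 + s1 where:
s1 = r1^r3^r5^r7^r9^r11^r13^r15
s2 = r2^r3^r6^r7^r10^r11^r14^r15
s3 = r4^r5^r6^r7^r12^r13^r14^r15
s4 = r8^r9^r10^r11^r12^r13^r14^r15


s1=1, s2=0, s3=1, s4=0

Syndrome = 5 (error at position 5)


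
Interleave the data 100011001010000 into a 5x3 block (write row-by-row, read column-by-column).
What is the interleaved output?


Matrix:
  100
  011
  001
  010
  000
Read columns: 100000101001100

100000101001100


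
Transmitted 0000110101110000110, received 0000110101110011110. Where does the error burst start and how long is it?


XOR: 0000000000000011000

Burst at position 14, length 2


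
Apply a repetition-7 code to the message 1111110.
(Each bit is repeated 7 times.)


Each bit -> 7 copies

1111111111111111111111111111111111111111110000000


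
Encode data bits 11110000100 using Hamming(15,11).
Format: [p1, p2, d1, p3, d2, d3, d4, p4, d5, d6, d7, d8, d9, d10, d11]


Parity bits: p1=0, p2=1, p3=0, p4=1

011011110000100


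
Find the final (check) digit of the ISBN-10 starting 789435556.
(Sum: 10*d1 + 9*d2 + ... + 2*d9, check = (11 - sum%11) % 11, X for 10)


Weighted sum: 332
332 mod 11 = 2

Check digit: 9


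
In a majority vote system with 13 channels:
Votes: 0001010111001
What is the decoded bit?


Ones: 6 out of 13
Threshold: 7

0 (6/13 voted 1)


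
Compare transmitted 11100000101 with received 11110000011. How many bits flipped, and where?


XOR: 00010000110

3 error(s) at position(s): 3, 8, 9


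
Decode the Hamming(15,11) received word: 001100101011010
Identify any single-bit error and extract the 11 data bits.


Syndrome = 0: no error detected

Data: 10011011010 (no errors)


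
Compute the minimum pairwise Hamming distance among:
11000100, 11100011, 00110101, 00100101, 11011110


Comparing all pairs, minimum distance: 1
Can detect 0 errors, correct 0 errors

1


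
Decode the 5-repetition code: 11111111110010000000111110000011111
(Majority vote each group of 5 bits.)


Groups: 11111, 11111, 00100, 00000, 11111, 00000, 11111
Majority votes: 1100101

1100101


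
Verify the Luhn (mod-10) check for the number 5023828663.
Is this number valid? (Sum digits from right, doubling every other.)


Luhn sum = 36
36 mod 10 = 6

Invalid (Luhn sum mod 10 = 6)


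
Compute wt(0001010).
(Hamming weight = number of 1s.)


Counting 1s in 0001010

2


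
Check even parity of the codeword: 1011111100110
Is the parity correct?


Number of 1s: 9

No, parity error (9 ones)


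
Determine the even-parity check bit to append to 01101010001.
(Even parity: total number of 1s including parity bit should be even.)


Number of 1s in data: 5
Parity bit: 1

1


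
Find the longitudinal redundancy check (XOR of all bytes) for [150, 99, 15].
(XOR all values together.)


XOR chain: 150 ^ 99 ^ 15 = 250

250


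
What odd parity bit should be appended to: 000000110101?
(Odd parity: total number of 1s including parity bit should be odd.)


Number of 1s in data: 4
Parity bit: 1

1


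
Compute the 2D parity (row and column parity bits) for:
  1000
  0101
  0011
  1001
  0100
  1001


Row parities: 100010
Column parities: 1010

Row P: 100010, Col P: 1010, Corner: 0


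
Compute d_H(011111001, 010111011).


XOR: 001000010
Count of 1s: 2

2


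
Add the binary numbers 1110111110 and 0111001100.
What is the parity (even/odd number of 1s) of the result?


1110111110 = 958
0111001100 = 460
Sum = 1418 = 10110001010
1s count = 5

odd parity (5 ones in 10110001010)


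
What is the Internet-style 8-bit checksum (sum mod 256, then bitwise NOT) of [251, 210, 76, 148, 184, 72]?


Sum = 941 mod 256 = 173
Complement = 82

82


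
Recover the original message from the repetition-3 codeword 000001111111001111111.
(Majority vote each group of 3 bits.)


Groups: 000, 001, 111, 111, 001, 111, 111
Majority votes: 0011011

0011011


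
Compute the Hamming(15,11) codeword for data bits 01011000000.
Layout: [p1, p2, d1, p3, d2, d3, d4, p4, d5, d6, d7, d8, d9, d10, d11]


Parity bits: p1=1, p2=1, p3=0, p4=1

110010111000000


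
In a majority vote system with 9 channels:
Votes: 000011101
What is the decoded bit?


Ones: 4 out of 9
Threshold: 5

0 (4/9 voted 1)


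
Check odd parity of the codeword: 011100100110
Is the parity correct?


Number of 1s: 6

No, parity error (6 ones)


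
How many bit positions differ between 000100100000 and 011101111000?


XOR: 011001011000
Count of 1s: 5

5


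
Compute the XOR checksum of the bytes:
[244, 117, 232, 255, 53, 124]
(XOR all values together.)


XOR chain: 244 ^ 117 ^ 232 ^ 255 ^ 53 ^ 124 = 223

223


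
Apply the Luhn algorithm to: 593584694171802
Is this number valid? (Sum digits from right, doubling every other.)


Luhn sum = 74
74 mod 10 = 4

Invalid (Luhn sum mod 10 = 4)


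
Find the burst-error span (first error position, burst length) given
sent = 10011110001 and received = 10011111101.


XOR: 00000001100

Burst at position 7, length 2


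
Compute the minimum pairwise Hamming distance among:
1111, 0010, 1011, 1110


Comparing all pairs, minimum distance: 1
Can detect 0 errors, correct 0 errors

1


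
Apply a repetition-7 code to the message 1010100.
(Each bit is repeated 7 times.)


Each bit -> 7 copies

1111111000000011111110000000111111100000000000000


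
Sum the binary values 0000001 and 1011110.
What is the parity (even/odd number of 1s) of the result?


0000001 = 1
1011110 = 94
Sum = 95 = 1011111
1s count = 6

even parity (6 ones in 1011111)


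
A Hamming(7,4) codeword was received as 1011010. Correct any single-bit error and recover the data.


Syndrome = 0: no error detected

Data: 1010 (no errors)


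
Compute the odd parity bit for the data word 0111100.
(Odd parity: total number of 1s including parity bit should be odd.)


Number of 1s in data: 4
Parity bit: 1

1


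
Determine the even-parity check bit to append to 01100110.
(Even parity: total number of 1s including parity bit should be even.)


Number of 1s in data: 4
Parity bit: 0

0


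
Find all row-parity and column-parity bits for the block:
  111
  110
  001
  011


Row parities: 1010
Column parities: 011

Row P: 1010, Col P: 011, Corner: 0


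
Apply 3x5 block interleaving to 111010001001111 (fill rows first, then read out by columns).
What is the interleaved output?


Matrix:
  11101
  00010
  01111
Read columns: 100101101011101

100101101011101


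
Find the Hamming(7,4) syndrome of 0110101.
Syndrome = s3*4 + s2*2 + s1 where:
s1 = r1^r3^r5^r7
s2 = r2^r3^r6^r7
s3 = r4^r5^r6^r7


s1=1, s2=1, s3=0

Syndrome = 3 (error at position 3)


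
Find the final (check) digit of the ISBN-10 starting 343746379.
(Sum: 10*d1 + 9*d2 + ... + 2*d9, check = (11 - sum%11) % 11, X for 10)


Weighted sum: 244
244 mod 11 = 2

Check digit: 9


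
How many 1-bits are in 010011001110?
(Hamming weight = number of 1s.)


Counting 1s in 010011001110

6


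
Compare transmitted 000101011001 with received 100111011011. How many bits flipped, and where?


XOR: 100010000010

3 error(s) at position(s): 0, 4, 10


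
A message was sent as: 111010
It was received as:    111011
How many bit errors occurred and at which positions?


XOR: 000001

1 error(s) at position(s): 5


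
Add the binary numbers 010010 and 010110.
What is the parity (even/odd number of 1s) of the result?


010010 = 18
010110 = 22
Sum = 40 = 101000
1s count = 2

even parity (2 ones in 101000)


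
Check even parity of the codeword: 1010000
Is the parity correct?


Number of 1s: 2

Yes, parity is correct (2 ones)


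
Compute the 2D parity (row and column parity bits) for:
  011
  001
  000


Row parities: 010
Column parities: 010

Row P: 010, Col P: 010, Corner: 1


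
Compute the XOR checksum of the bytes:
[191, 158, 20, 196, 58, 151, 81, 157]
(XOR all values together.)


XOR chain: 191 ^ 158 ^ 20 ^ 196 ^ 58 ^ 151 ^ 81 ^ 157 = 144

144


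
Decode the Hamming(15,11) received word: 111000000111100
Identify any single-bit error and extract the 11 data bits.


Syndrome = 0: no error detected

Data: 10000111100 (no errors)


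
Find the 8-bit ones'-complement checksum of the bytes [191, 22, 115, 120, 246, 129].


Sum = 823 mod 256 = 55
Complement = 200

200


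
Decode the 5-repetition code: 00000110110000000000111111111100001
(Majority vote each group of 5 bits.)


Groups: 00000, 11011, 00000, 00000, 11111, 11111, 00001
Majority votes: 0100110

0100110


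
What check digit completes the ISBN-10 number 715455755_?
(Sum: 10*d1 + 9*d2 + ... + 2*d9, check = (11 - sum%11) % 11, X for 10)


Weighted sum: 255
255 mod 11 = 2

Check digit: 9


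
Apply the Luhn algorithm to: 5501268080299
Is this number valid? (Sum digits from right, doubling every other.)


Luhn sum = 49
49 mod 10 = 9

Invalid (Luhn sum mod 10 = 9)


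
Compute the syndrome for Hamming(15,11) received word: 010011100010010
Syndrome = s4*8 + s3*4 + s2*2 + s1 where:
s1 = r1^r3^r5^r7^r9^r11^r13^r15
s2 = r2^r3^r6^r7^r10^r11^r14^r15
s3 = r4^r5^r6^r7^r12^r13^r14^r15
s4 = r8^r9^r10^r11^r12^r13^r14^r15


s1=1, s2=1, s3=0, s4=0

Syndrome = 3 (error at position 3)


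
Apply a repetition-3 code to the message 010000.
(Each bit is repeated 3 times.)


Each bit -> 3 copies

000111000000000000


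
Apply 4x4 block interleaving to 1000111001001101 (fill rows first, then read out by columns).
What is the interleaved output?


Matrix:
  1000
  1110
  0100
  1101
Read columns: 1101011101000001

1101011101000001


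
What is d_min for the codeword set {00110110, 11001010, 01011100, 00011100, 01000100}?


Comparing all pairs, minimum distance: 1
Can detect 0 errors, correct 0 errors

1


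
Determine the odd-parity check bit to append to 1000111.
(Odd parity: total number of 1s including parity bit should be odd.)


Number of 1s in data: 4
Parity bit: 1

1


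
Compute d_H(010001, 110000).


XOR: 100001
Count of 1s: 2

2


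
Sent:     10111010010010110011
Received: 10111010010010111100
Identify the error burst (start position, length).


XOR: 00000000000000001111

Burst at position 16, length 4


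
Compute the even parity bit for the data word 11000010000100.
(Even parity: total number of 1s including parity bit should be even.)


Number of 1s in data: 4
Parity bit: 0

0


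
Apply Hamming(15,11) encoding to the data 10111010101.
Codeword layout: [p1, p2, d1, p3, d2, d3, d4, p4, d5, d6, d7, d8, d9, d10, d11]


Parity bits: p1=0, p2=1, p3=0, p4=0

011001101010101


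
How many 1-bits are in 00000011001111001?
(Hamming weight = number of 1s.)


Counting 1s in 00000011001111001

7


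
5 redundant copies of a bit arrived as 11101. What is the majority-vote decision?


Ones: 4 out of 5
Threshold: 3

1 (4/5 voted 1)


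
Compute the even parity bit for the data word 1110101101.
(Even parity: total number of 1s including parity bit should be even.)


Number of 1s in data: 7
Parity bit: 1

1


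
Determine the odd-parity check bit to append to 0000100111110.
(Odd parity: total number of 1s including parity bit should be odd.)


Number of 1s in data: 6
Parity bit: 1

1


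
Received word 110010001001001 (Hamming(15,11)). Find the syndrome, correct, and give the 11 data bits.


Syndrome = 12: error at position 12

Data: 01001000001 (corrected bit 12)


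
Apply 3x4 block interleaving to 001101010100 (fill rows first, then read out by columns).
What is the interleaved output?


Matrix:
  0011
  0101
  0100
Read columns: 000011100110

000011100110


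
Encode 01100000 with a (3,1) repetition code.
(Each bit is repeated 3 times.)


Each bit -> 3 copies

000111111000000000000000


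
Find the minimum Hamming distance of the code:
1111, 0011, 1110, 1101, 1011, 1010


Comparing all pairs, minimum distance: 1
Can detect 0 errors, correct 0 errors

1


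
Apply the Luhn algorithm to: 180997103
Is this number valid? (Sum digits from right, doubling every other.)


Luhn sum = 35
35 mod 10 = 5

Invalid (Luhn sum mod 10 = 5)


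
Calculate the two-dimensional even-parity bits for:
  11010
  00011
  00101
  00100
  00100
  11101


Row parities: 100110
Column parities: 00001

Row P: 100110, Col P: 00001, Corner: 1


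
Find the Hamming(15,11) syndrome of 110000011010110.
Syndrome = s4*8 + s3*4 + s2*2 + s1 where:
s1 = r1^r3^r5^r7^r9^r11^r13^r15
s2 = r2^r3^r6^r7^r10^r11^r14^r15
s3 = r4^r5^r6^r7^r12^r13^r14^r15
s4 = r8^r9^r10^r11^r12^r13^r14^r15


s1=0, s2=1, s3=0, s4=1

Syndrome = 10 (error at position 10)


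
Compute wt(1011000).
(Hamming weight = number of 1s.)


Counting 1s in 1011000

3


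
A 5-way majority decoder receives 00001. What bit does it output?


Ones: 1 out of 5
Threshold: 3

0 (1/5 voted 1)


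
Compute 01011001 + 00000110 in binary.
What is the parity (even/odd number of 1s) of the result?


01011001 = 89
00000110 = 6
Sum = 95 = 1011111
1s count = 6

even parity (6 ones in 1011111)


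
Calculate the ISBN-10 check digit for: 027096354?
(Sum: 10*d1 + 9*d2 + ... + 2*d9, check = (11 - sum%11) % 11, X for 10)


Weighted sum: 193
193 mod 11 = 6

Check digit: 5


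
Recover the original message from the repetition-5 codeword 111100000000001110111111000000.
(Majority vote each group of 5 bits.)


Groups: 11110, 00000, 00001, 11011, 11110, 00000
Majority votes: 100110

100110


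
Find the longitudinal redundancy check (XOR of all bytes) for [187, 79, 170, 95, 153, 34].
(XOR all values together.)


XOR chain: 187 ^ 79 ^ 170 ^ 95 ^ 153 ^ 34 = 186

186


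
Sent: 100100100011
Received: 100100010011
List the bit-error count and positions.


XOR: 000000110000

2 error(s) at position(s): 6, 7


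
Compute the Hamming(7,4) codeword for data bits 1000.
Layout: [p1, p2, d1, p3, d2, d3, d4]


Parity bits: p1=1, p2=1, p3=0

1110000


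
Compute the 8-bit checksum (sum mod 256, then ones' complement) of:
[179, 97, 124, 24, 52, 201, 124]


Sum = 801 mod 256 = 33
Complement = 222

222


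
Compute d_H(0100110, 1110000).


XOR: 1010110
Count of 1s: 4

4


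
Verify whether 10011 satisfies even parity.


Number of 1s: 3

No, parity error (3 ones)


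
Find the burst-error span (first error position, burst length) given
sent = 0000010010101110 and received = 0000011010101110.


XOR: 0000001000000000

Burst at position 6, length 1


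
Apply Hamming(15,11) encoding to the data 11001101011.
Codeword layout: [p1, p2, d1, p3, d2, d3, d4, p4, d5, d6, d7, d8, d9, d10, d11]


Parity bits: p1=0, p2=0, p3=0, p4=1

001010011101011


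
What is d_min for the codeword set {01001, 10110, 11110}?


Comparing all pairs, minimum distance: 1
Can detect 0 errors, correct 0 errors

1


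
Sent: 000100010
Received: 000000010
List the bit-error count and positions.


XOR: 000100000

1 error(s) at position(s): 3


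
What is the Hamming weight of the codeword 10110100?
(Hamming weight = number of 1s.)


Counting 1s in 10110100

4


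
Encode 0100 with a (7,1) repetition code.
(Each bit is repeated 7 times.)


Each bit -> 7 copies

0000000111111100000000000000


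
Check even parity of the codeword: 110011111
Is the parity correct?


Number of 1s: 7

No, parity error (7 ones)


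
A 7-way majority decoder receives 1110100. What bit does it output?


Ones: 4 out of 7
Threshold: 4

1 (4/7 voted 1)


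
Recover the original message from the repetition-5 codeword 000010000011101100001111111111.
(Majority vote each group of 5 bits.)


Groups: 00001, 00000, 11101, 10000, 11111, 11111
Majority votes: 001011

001011


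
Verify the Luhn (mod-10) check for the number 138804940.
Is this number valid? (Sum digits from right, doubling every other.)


Luhn sum = 47
47 mod 10 = 7

Invalid (Luhn sum mod 10 = 7)


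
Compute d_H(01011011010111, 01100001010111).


XOR: 00111010000000
Count of 1s: 4

4


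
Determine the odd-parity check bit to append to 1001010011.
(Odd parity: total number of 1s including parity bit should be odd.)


Number of 1s in data: 5
Parity bit: 0

0


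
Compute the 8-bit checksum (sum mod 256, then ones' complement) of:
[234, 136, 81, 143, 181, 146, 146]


Sum = 1067 mod 256 = 43
Complement = 212

212


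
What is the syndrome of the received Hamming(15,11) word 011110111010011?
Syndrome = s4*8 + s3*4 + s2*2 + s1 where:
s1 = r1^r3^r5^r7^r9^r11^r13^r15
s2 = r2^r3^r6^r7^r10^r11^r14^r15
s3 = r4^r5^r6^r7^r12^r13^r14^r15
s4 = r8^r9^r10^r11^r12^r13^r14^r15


s1=0, s2=0, s3=1, s4=1

Syndrome = 12 (error at position 12)


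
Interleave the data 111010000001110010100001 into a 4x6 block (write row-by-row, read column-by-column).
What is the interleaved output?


Matrix:
  111010
  000001
  110010
  100001
Read columns: 101110101000000010100101

101110101000000010100101


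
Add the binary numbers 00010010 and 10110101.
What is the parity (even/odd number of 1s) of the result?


00010010 = 18
10110101 = 181
Sum = 199 = 11000111
1s count = 5

odd parity (5 ones in 11000111)


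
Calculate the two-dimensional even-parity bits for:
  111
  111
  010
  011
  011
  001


Row parities: 111001
Column parities: 011

Row P: 111001, Col P: 011, Corner: 0


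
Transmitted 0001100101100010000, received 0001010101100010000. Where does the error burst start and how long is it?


XOR: 0000110000000000000

Burst at position 4, length 2


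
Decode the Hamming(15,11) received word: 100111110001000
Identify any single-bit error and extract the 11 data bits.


Syndrome = 5: error at position 5

Data: 00110001000 (corrected bit 5)


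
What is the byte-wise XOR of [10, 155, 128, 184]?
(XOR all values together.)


XOR chain: 10 ^ 155 ^ 128 ^ 184 = 169

169


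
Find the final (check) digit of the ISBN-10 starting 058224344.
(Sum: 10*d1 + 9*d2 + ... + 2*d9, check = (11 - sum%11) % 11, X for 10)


Weighted sum: 187
187 mod 11 = 0

Check digit: 0


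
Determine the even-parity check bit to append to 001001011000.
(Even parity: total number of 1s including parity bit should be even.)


Number of 1s in data: 4
Parity bit: 0

0


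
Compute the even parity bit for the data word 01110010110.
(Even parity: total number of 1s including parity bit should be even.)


Number of 1s in data: 6
Parity bit: 0

0


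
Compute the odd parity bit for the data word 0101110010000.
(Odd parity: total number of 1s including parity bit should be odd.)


Number of 1s in data: 5
Parity bit: 0

0


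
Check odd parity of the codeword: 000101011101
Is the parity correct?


Number of 1s: 6

No, parity error (6 ones)


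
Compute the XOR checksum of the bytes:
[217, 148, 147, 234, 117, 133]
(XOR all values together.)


XOR chain: 217 ^ 148 ^ 147 ^ 234 ^ 117 ^ 133 = 196

196


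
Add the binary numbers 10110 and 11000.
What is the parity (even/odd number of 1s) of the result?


10110 = 22
11000 = 24
Sum = 46 = 101110
1s count = 4

even parity (4 ones in 101110)


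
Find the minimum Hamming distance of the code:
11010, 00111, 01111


Comparing all pairs, minimum distance: 1
Can detect 0 errors, correct 0 errors

1


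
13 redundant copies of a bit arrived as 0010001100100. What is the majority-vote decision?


Ones: 4 out of 13
Threshold: 7

0 (4/13 voted 1)


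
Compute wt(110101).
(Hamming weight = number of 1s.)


Counting 1s in 110101

4


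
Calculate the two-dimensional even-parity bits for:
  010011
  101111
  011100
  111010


Row parities: 1110
Column parities: 011010

Row P: 1110, Col P: 011010, Corner: 1


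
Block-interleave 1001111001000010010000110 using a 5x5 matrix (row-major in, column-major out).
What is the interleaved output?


Matrix:
  10011
  11001
  00001
  00100
  00110
Read columns: 1100001000000111000111100

1100001000000111000111100


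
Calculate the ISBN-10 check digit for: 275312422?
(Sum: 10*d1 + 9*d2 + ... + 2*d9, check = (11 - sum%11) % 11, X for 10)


Weighted sum: 186
186 mod 11 = 10

Check digit: 1


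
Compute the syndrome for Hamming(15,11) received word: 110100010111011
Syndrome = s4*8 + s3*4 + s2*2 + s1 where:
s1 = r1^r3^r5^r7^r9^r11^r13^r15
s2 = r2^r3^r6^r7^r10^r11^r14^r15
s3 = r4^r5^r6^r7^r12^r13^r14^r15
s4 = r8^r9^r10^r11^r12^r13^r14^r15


s1=1, s2=1, s3=0, s4=0

Syndrome = 3 (error at position 3)


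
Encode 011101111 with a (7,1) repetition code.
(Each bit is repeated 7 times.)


Each bit -> 7 copies

000000011111111111111111111100000001111111111111111111111111111


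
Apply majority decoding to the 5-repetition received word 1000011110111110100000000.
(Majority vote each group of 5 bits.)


Groups: 10000, 11110, 11111, 01000, 00000
Majority votes: 01100

01100


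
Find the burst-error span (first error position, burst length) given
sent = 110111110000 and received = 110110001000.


XOR: 000001111000

Burst at position 5, length 4


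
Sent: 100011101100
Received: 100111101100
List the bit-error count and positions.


XOR: 000100000000

1 error(s) at position(s): 3


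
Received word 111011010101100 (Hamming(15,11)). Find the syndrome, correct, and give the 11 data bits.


Syndrome = 0: no error detected

Data: 11100101100 (no errors)


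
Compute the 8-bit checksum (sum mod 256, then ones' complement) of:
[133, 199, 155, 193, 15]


Sum = 695 mod 256 = 183
Complement = 72

72


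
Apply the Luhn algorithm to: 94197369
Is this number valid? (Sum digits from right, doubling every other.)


Luhn sum = 44
44 mod 10 = 4

Invalid (Luhn sum mod 10 = 4)


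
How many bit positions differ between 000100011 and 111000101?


XOR: 111100110
Count of 1s: 6

6


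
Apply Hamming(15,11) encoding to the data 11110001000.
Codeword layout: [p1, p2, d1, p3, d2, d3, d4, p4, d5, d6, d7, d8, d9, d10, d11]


Parity bits: p1=1, p2=1, p3=0, p4=1

111011110001000


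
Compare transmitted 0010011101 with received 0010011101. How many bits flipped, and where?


XOR: 0000000000

0 errors (received matches sent)


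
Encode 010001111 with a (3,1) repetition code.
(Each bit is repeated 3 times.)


Each bit -> 3 copies

000111000000000111111111111


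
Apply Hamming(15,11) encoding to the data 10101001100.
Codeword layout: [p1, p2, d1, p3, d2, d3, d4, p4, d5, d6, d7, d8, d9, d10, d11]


Parity bits: p1=1, p2=0, p3=1, p4=1

101101011001100


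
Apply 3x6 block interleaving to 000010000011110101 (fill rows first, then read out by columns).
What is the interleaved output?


Matrix:
  000010
  000011
  110101
Read columns: 001001000001110011

001001000001110011


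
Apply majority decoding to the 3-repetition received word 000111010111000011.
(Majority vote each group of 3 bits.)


Groups: 000, 111, 010, 111, 000, 011
Majority votes: 010101

010101


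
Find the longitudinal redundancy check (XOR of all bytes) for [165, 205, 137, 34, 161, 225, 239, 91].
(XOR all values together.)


XOR chain: 165 ^ 205 ^ 137 ^ 34 ^ 161 ^ 225 ^ 239 ^ 91 = 55

55


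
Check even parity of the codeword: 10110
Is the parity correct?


Number of 1s: 3

No, parity error (3 ones)


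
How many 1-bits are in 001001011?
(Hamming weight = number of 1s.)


Counting 1s in 001001011

4


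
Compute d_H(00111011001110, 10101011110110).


XOR: 10010000111000
Count of 1s: 5

5


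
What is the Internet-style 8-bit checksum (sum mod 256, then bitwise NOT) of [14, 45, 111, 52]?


Sum = 222 mod 256 = 222
Complement = 33

33


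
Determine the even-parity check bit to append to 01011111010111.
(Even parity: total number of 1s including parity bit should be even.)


Number of 1s in data: 10
Parity bit: 0

0


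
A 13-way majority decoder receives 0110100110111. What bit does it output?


Ones: 8 out of 13
Threshold: 7

1 (8/13 voted 1)


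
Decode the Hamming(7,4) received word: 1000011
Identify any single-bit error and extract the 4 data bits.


Syndrome = 0: no error detected

Data: 0011 (no errors)


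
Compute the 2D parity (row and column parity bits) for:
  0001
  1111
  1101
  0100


Row parities: 1011
Column parities: 0111

Row P: 1011, Col P: 0111, Corner: 1


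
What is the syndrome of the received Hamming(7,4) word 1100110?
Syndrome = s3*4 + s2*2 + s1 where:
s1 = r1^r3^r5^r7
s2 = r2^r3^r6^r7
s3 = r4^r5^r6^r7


s1=0, s2=0, s3=0

Syndrome = 0 (no error)


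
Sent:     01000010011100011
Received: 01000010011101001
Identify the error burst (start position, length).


XOR: 00000000000001010

Burst at position 13, length 3


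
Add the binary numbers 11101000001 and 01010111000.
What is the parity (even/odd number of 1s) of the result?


11101000001 = 1857
01010111000 = 696
Sum = 2553 = 100111111001
1s count = 8

even parity (8 ones in 100111111001)


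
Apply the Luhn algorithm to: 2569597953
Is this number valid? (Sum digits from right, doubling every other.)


Luhn sum = 49
49 mod 10 = 9

Invalid (Luhn sum mod 10 = 9)


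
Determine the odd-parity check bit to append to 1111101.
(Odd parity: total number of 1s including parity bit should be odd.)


Number of 1s in data: 6
Parity bit: 1

1


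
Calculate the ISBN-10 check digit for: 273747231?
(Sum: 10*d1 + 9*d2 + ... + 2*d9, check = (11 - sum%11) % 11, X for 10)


Weighted sum: 234
234 mod 11 = 3

Check digit: 8


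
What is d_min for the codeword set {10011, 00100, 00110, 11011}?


Comparing all pairs, minimum distance: 1
Can detect 0 errors, correct 0 errors

1


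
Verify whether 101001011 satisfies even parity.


Number of 1s: 5

No, parity error (5 ones)


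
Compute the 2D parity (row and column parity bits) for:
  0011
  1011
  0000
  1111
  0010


Row parities: 01001
Column parities: 0101

Row P: 01001, Col P: 0101, Corner: 0


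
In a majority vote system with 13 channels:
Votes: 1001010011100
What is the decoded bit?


Ones: 6 out of 13
Threshold: 7

0 (6/13 voted 1)


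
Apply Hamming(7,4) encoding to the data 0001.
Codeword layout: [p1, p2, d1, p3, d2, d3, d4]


Parity bits: p1=1, p2=1, p3=1

1101001


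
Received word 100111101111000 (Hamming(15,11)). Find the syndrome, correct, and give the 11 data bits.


Syndrome = 5: error at position 5

Data: 00111111000 (corrected bit 5)


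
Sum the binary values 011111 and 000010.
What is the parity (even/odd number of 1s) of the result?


011111 = 31
000010 = 2
Sum = 33 = 100001
1s count = 2

even parity (2 ones in 100001)


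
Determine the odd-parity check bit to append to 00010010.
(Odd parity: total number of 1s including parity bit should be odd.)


Number of 1s in data: 2
Parity bit: 1

1


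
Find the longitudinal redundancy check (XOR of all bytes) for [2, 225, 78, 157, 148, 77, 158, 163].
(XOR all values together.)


XOR chain: 2 ^ 225 ^ 78 ^ 157 ^ 148 ^ 77 ^ 158 ^ 163 = 212

212
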